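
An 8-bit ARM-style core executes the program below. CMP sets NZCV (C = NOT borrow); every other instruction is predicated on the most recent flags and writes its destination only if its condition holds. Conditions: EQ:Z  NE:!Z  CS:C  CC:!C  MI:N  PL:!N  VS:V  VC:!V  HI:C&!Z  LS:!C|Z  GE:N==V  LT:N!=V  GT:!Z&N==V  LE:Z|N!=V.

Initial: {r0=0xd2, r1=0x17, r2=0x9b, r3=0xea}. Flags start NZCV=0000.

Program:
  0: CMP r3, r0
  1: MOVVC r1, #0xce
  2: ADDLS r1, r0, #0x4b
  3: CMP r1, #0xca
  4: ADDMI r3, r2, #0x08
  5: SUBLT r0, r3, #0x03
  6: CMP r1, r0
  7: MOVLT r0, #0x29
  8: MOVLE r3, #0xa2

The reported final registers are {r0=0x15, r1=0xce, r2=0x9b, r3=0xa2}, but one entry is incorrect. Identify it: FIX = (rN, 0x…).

0: ✓ CMP  NZCV=0010
1: ✓ MOVVC  r1←0xce
2: · ADDLS
3: ✓ CMP  NZCV=0010
4: · ADDMI
5: · SUBLT
6: ✓ CMP  NZCV=1000
7: ✓ MOVLT  r0←0x29
8: ✓ MOVLE  r3←0xa2

FIX = (r0, 0x29)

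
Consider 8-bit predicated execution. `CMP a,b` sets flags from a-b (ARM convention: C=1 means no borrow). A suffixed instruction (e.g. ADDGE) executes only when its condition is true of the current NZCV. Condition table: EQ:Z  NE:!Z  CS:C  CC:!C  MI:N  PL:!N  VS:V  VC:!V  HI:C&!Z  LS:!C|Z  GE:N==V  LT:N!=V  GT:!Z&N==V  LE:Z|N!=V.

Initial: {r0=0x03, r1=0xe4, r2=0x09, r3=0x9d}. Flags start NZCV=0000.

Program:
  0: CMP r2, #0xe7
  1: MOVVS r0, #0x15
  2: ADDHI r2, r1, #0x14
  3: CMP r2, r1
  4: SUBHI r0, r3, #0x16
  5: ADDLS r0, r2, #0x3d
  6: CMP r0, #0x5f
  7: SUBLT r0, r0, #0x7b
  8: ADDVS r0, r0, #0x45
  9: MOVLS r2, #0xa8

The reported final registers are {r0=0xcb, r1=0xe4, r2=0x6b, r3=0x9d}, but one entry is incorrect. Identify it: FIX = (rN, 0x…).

FIX = (r2, 0xa8)

[0] flags=0000 → (cmp)
[1] flags=0000 VS?F → skip
[2] flags=0000 HI?F → skip
[3] flags=0000 → (cmp)
[4] flags=0000 HI?F → skip
[5] flags=0000 LS?T → r0=0x46
[6] flags=1000 → (cmp)
[7] flags=1000 LT?T → r0=0xcb
[8] flags=1000 VS?F → skip
[9] flags=1000 LS?T → r2=0xa8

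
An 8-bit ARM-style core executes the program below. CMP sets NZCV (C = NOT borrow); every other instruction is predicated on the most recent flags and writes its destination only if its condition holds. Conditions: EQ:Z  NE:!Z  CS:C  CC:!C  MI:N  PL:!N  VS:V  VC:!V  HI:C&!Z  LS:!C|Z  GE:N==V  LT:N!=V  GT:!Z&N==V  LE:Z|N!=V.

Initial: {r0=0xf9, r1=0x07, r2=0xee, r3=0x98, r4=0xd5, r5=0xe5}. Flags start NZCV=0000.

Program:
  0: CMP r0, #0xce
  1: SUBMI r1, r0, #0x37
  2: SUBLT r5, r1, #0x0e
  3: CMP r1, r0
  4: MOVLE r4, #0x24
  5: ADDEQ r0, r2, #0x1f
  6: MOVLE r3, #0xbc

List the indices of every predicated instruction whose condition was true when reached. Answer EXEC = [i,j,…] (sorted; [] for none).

0: ✓ CMP  NZCV=0010
1: · SUBMI
2: · SUBLT
3: ✓ CMP  NZCV=0000
4: · MOVLE
5: · ADDEQ
6: · MOVLE

EXEC = []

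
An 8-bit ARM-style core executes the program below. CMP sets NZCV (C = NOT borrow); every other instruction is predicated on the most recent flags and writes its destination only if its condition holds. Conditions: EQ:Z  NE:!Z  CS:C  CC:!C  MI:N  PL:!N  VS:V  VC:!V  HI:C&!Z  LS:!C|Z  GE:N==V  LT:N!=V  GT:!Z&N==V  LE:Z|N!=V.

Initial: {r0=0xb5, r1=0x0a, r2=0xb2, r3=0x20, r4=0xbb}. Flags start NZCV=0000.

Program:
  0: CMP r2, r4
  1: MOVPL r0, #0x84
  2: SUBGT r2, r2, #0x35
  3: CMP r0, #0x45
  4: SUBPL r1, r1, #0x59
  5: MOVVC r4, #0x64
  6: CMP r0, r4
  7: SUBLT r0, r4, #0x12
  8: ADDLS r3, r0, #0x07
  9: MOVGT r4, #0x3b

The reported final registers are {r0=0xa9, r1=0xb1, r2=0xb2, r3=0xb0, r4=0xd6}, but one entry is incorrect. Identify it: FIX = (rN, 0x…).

FIX = (r4, 0xbb)

0: ✓ CMP  NZCV=1000
1: · MOVPL
2: · SUBGT
3: ✓ CMP  NZCV=0011
4: ✓ SUBPL  r1←0xb1
5: · MOVVC
6: ✓ CMP  NZCV=1000
7: ✓ SUBLT  r0←0xa9
8: ✓ ADDLS  r3←0xb0
9: · MOVGT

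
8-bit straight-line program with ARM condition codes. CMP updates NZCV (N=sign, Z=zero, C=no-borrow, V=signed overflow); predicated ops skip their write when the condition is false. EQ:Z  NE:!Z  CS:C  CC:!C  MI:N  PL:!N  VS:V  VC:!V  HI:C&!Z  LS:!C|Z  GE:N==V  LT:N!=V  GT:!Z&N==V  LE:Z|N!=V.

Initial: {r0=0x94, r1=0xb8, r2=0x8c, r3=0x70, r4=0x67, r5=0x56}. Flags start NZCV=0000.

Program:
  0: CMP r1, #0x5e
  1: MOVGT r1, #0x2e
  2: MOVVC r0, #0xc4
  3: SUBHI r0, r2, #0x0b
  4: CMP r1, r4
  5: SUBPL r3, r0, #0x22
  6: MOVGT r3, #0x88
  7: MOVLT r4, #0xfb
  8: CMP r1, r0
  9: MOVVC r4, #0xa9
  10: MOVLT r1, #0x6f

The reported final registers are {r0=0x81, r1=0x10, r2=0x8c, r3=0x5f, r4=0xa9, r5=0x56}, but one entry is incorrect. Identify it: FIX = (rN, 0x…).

[0] flags=0011 → (cmp)
[1] flags=0011 GT?F → skip
[2] flags=0011 VC?F → skip
[3] flags=0011 HI?T → r0=0x81
[4] flags=0011 → (cmp)
[5] flags=0011 PL?T → r3=0x5f
[6] flags=0011 GT?F → skip
[7] flags=0011 LT?T → r4=0xfb
[8] flags=0010 → (cmp)
[9] flags=0010 VC?T → r4=0xa9
[10] flags=0010 LT?F → skip

FIX = (r1, 0xb8)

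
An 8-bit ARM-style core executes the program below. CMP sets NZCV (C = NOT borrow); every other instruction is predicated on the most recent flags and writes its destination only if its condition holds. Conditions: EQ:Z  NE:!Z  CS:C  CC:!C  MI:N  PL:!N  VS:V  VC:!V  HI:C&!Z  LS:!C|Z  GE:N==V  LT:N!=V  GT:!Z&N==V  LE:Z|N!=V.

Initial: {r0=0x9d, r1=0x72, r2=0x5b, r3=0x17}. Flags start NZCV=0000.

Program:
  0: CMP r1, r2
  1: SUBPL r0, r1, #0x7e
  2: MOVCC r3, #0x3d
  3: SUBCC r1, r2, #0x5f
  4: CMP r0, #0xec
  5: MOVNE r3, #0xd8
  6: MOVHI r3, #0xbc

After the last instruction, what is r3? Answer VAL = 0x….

VAL = 0xbc

0: ✓ CMP  NZCV=0010
1: ✓ SUBPL  r0←0xf4
2: · MOVCC
3: · SUBCC
4: ✓ CMP  NZCV=0010
5: ✓ MOVNE  r3←0xd8
6: ✓ MOVHI  r3←0xbc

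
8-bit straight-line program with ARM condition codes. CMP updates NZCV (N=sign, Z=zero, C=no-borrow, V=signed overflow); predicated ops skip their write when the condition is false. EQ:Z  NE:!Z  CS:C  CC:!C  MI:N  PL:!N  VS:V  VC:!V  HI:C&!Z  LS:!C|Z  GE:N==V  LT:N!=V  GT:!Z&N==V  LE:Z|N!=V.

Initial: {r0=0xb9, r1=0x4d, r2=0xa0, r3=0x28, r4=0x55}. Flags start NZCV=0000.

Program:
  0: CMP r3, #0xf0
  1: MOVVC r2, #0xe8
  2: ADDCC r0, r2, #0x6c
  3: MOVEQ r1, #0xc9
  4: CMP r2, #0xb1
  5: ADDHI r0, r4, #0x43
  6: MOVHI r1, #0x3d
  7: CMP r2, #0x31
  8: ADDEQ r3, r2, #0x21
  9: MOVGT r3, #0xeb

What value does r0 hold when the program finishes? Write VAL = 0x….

VAL = 0x98

0: ✓ CMP  NZCV=0000
1: ✓ MOVVC  r2←0xe8
2: ✓ ADDCC  r0←0x54
3: · MOVEQ
4: ✓ CMP  NZCV=0010
5: ✓ ADDHI  r0←0x98
6: ✓ MOVHI  r1←0x3d
7: ✓ CMP  NZCV=1010
8: · ADDEQ
9: · MOVGT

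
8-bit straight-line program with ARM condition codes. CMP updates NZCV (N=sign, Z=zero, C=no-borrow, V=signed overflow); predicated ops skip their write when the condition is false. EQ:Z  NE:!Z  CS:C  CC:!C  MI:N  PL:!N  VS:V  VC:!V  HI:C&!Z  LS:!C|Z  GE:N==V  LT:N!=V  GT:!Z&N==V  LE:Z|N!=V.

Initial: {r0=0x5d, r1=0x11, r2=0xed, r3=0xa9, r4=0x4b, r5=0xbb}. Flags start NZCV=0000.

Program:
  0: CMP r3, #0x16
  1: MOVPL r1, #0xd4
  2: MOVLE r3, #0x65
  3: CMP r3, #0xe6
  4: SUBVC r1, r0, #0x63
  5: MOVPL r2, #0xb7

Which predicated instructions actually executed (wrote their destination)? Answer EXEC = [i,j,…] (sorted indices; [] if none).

EXEC = [2,4,5]

0: ✓ CMP  NZCV=1010
1: · MOVPL
2: ✓ MOVLE  r3←0x65
3: ✓ CMP  NZCV=0000
4: ✓ SUBVC  r1←0xfa
5: ✓ MOVPL  r2←0xb7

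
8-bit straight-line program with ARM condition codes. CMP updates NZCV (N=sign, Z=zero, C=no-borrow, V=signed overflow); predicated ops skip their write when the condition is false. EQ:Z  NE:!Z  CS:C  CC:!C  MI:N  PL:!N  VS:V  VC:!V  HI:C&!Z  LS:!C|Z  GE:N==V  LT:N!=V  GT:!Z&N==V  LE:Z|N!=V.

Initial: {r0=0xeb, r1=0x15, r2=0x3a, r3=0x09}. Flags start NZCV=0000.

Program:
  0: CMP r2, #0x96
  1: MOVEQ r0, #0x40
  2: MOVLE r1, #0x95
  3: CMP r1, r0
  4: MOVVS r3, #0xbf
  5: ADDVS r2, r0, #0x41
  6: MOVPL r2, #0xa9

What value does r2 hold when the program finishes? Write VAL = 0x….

VAL = 0xa9

[0] flags=1001 → (cmp)
[1] flags=1001 EQ?F → skip
[2] flags=1001 LE?F → skip
[3] flags=0000 → (cmp)
[4] flags=0000 VS?F → skip
[5] flags=0000 VS?F → skip
[6] flags=0000 PL?T → r2=0xa9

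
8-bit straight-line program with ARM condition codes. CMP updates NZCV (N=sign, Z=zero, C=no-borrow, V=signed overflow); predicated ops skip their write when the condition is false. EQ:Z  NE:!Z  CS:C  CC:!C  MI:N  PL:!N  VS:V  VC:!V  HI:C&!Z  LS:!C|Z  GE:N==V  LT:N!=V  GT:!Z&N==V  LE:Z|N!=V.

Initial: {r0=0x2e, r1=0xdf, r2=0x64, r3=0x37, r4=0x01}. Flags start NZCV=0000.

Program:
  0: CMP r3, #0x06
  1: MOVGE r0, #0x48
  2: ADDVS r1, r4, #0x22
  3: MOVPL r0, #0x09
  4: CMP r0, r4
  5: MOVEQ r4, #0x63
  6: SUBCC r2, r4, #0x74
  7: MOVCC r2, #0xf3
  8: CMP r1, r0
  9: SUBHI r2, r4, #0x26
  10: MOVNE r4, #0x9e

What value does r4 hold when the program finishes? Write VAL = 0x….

0: ✓ CMP  NZCV=0010
1: ✓ MOVGE  r0←0x48
2: · ADDVS
3: ✓ MOVPL  r0←0x09
4: ✓ CMP  NZCV=0010
5: · MOVEQ
6: · SUBCC
7: · MOVCC
8: ✓ CMP  NZCV=1010
9: ✓ SUBHI  r2←0xdb
10: ✓ MOVNE  r4←0x9e

VAL = 0x9e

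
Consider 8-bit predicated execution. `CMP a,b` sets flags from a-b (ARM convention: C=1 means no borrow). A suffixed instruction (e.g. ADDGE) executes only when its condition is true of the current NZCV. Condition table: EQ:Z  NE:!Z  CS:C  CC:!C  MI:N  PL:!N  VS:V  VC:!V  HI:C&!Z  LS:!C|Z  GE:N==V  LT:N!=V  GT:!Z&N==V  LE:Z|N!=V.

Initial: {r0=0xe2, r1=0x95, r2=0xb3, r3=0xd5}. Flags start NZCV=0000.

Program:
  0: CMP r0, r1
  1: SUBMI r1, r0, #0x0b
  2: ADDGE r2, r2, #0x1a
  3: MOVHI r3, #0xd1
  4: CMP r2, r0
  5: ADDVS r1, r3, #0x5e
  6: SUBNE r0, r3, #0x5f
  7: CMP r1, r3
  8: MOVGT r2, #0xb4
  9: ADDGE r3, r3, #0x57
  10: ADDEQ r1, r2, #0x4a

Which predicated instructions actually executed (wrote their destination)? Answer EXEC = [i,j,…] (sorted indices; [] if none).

EXEC = [2,3,6]

0: ✓ CMP  NZCV=0010
1: · SUBMI
2: ✓ ADDGE  r2←0xcd
3: ✓ MOVHI  r3←0xd1
4: ✓ CMP  NZCV=1000
5: · ADDVS
6: ✓ SUBNE  r0←0x72
7: ✓ CMP  NZCV=1000
8: · MOVGT
9: · ADDGE
10: · ADDEQ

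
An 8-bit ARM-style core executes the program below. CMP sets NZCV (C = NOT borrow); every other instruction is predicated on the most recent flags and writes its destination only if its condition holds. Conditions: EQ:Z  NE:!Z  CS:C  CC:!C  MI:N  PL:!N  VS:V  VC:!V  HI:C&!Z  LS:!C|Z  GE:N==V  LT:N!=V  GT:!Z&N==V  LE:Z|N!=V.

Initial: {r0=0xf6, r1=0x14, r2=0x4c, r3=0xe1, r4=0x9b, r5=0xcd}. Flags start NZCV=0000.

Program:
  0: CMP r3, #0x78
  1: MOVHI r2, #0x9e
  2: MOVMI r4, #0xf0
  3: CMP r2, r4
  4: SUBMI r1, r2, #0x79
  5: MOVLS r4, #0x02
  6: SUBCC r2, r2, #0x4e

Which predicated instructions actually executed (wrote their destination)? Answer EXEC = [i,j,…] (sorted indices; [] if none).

[0] flags=0011 → (cmp)
[1] flags=0011 HI?T → r2=0x9e
[2] flags=0011 MI?F → skip
[3] flags=0010 → (cmp)
[4] flags=0010 MI?F → skip
[5] flags=0010 LS?F → skip
[6] flags=0010 CC?F → skip

EXEC = [1]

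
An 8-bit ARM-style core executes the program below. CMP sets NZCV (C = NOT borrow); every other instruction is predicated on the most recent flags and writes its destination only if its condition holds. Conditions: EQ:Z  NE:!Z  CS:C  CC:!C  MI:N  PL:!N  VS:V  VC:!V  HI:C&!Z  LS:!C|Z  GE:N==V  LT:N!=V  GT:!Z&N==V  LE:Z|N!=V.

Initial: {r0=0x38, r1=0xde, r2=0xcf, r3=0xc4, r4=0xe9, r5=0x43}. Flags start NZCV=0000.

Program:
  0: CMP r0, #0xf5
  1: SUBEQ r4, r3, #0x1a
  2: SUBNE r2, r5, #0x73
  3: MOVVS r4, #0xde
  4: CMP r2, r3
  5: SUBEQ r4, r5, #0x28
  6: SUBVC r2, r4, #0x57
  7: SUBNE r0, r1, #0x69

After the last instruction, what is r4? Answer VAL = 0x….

VAL = 0xe9

[0] flags=0000 → (cmp)
[1] flags=0000 EQ?F → skip
[2] flags=0000 NE?T → r2=0xd0
[3] flags=0000 VS?F → skip
[4] flags=0010 → (cmp)
[5] flags=0010 EQ?F → skip
[6] flags=0010 VC?T → r2=0x92
[7] flags=0010 NE?T → r0=0x75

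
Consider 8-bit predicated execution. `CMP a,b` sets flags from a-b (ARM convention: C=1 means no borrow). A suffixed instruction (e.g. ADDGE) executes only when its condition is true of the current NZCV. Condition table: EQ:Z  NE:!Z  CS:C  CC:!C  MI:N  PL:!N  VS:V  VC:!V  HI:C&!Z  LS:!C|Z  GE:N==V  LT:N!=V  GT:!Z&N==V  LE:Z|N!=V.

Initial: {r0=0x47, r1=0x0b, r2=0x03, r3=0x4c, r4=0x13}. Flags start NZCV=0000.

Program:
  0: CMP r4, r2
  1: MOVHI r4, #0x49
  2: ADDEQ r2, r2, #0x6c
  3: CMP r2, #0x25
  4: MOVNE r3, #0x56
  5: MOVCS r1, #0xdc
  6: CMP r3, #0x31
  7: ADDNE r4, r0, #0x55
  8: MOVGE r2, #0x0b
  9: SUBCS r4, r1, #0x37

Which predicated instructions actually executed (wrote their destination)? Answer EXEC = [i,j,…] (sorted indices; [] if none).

EXEC = [1,4,7,8,9]

0: ✓ CMP  NZCV=0010
1: ✓ MOVHI  r4←0x49
2: · ADDEQ
3: ✓ CMP  NZCV=1000
4: ✓ MOVNE  r3←0x56
5: · MOVCS
6: ✓ CMP  NZCV=0010
7: ✓ ADDNE  r4←0x9c
8: ✓ MOVGE  r2←0x0b
9: ✓ SUBCS  r4←0xd4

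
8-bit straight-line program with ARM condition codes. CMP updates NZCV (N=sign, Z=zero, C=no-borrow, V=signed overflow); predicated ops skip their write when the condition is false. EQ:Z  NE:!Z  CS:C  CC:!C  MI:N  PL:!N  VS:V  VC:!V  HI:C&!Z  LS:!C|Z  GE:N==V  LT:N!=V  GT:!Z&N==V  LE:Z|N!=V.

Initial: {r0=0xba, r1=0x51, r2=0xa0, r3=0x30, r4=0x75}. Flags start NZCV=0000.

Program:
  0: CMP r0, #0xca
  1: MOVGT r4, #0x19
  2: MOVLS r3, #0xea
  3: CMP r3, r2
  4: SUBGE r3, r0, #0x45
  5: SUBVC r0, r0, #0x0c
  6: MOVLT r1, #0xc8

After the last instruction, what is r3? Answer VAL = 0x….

[0] flags=1000 → (cmp)
[1] flags=1000 GT?F → skip
[2] flags=1000 LS?T → r3=0xea
[3] flags=0010 → (cmp)
[4] flags=0010 GE?T → r3=0x75
[5] flags=0010 VC?T → r0=0xae
[6] flags=0010 LT?F → skip

VAL = 0x75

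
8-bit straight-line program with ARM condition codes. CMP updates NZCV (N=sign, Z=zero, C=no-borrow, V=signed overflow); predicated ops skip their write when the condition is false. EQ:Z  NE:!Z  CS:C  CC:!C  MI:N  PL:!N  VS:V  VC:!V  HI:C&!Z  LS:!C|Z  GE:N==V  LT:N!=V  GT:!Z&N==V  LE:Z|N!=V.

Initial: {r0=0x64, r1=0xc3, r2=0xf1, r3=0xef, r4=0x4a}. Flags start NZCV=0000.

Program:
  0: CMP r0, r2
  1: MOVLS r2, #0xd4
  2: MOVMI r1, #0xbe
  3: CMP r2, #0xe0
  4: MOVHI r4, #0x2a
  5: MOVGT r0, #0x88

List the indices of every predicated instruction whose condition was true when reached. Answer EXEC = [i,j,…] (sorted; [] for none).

[0] flags=0000 → (cmp)
[1] flags=0000 LS?T → r2=0xd4
[2] flags=0000 MI?F → skip
[3] flags=1000 → (cmp)
[4] flags=1000 HI?F → skip
[5] flags=1000 GT?F → skip

EXEC = [1]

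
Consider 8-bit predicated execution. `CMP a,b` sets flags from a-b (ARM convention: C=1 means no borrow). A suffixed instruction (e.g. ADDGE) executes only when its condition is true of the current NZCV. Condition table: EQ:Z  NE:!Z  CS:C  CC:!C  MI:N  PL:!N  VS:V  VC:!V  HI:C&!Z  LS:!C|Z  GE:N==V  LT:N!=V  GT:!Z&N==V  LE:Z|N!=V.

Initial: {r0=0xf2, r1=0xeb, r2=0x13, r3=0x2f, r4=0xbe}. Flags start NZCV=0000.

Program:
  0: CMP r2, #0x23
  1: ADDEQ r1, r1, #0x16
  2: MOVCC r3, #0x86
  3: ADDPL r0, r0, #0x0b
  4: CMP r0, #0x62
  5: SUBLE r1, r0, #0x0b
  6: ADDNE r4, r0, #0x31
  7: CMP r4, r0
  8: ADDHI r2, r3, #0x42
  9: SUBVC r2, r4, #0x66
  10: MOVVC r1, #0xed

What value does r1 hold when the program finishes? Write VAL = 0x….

[0] flags=1000 → (cmp)
[1] flags=1000 EQ?F → skip
[2] flags=1000 CC?T → r3=0x86
[3] flags=1000 PL?F → skip
[4] flags=1010 → (cmp)
[5] flags=1010 LE?T → r1=0xe7
[6] flags=1010 NE?T → r4=0x23
[7] flags=0000 → (cmp)
[8] flags=0000 HI?F → skip
[9] flags=0000 VC?T → r2=0xbd
[10] flags=0000 VC?T → r1=0xed

VAL = 0xed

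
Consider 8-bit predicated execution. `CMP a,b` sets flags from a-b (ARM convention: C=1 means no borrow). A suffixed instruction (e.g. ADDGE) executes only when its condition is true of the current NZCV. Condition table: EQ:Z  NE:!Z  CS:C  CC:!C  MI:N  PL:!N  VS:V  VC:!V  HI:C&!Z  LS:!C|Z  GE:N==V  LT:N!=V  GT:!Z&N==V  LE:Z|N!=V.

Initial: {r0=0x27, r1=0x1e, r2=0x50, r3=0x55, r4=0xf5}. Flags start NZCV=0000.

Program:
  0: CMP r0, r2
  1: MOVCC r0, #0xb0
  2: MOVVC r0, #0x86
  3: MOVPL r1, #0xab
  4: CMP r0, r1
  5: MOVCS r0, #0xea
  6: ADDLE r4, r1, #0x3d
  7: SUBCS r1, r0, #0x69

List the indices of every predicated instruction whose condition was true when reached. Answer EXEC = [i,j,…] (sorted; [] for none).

[0] flags=1000 → (cmp)
[1] flags=1000 CC?T → r0=0xb0
[2] flags=1000 VC?T → r0=0x86
[3] flags=1000 PL?F → skip
[4] flags=0011 → (cmp)
[5] flags=0011 CS?T → r0=0xea
[6] flags=0011 LE?T → r4=0x5b
[7] flags=0011 CS?T → r1=0x81

EXEC = [1,2,5,6,7]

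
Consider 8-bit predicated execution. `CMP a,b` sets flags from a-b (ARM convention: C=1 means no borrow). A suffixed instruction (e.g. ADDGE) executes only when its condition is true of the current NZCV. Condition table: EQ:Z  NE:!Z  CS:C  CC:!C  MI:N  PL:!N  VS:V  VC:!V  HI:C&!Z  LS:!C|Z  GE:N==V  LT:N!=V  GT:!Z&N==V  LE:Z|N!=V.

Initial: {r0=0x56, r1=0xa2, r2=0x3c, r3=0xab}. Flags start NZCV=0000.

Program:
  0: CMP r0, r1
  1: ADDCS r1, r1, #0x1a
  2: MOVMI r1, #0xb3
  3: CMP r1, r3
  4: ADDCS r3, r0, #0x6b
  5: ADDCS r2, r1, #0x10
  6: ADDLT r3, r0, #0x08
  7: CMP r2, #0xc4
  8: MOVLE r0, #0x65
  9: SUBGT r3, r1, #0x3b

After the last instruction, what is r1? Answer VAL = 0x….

VAL = 0xb3

0: ✓ CMP  NZCV=1001
1: · ADDCS
2: ✓ MOVMI  r1←0xb3
3: ✓ CMP  NZCV=0010
4: ✓ ADDCS  r3←0xc1
5: ✓ ADDCS  r2←0xc3
6: · ADDLT
7: ✓ CMP  NZCV=1000
8: ✓ MOVLE  r0←0x65
9: · SUBGT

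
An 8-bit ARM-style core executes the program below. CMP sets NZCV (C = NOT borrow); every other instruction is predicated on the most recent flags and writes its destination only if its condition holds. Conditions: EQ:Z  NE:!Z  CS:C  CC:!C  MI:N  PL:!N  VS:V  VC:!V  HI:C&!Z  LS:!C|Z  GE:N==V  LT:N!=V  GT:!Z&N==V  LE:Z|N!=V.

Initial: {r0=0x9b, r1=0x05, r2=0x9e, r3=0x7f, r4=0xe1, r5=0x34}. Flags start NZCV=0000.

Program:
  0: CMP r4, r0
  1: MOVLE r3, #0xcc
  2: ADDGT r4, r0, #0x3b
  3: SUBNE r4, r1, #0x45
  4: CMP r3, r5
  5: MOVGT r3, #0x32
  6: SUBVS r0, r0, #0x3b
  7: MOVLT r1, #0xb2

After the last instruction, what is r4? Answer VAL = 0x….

VAL = 0xc0

0: ✓ CMP  NZCV=0010
1: · MOVLE
2: ✓ ADDGT  r4←0xd6
3: ✓ SUBNE  r4←0xc0
4: ✓ CMP  NZCV=0010
5: ✓ MOVGT  r3←0x32
6: · SUBVS
7: · MOVLT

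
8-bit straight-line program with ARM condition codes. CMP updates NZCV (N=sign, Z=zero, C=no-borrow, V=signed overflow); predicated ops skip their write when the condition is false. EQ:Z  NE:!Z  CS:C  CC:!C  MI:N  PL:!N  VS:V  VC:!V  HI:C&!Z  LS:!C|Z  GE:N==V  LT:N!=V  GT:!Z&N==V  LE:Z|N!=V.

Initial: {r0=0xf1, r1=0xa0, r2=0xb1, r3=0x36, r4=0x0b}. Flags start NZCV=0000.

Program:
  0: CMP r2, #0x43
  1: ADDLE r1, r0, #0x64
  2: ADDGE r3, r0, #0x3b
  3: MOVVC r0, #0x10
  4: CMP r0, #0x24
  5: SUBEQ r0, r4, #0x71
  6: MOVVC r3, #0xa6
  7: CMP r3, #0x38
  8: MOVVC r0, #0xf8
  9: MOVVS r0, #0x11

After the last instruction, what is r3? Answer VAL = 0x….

VAL = 0xa6

0: ✓ CMP  NZCV=0011
1: ✓ ADDLE  r1←0x55
2: · ADDGE
3: · MOVVC
4: ✓ CMP  NZCV=1010
5: · SUBEQ
6: ✓ MOVVC  r3←0xa6
7: ✓ CMP  NZCV=0011
8: · MOVVC
9: ✓ MOVVS  r0←0x11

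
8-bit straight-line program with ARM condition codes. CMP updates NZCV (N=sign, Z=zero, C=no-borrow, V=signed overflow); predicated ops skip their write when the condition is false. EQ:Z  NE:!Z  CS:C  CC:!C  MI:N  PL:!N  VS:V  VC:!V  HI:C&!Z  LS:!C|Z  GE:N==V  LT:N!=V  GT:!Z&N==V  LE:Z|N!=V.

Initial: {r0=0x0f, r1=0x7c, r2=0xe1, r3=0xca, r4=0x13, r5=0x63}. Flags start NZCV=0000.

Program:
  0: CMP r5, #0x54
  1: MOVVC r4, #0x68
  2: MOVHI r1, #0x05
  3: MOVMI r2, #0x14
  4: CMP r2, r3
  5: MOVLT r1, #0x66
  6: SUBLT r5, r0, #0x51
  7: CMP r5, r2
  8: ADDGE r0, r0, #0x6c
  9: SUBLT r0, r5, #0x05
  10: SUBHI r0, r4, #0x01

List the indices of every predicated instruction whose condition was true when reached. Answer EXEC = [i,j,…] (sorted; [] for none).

EXEC = [1,2,8]

0: ✓ CMP  NZCV=0010
1: ✓ MOVVC  r4←0x68
2: ✓ MOVHI  r1←0x05
3: · MOVMI
4: ✓ CMP  NZCV=0010
5: · MOVLT
6: · SUBLT
7: ✓ CMP  NZCV=1001
8: ✓ ADDGE  r0←0x7b
9: · SUBLT
10: · SUBHI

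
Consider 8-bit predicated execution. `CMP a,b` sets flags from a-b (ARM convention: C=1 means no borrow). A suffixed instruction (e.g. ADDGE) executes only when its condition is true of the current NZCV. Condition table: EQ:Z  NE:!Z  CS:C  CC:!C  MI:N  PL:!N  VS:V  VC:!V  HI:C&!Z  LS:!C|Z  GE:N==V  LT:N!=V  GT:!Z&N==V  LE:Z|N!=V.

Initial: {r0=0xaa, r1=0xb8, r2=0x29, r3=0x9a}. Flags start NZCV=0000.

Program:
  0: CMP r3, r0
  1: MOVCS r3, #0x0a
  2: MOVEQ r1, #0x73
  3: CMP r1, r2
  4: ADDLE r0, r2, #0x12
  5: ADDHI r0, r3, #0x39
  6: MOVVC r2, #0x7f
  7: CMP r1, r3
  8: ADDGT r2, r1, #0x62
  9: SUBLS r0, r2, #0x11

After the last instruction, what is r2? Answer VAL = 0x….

0: ✓ CMP  NZCV=1000
1: · MOVCS
2: · MOVEQ
3: ✓ CMP  NZCV=1010
4: ✓ ADDLE  r0←0x3b
5: ✓ ADDHI  r0←0xd3
6: ✓ MOVVC  r2←0x7f
7: ✓ CMP  NZCV=0010
8: ✓ ADDGT  r2←0x1a
9: · SUBLS

VAL = 0x1a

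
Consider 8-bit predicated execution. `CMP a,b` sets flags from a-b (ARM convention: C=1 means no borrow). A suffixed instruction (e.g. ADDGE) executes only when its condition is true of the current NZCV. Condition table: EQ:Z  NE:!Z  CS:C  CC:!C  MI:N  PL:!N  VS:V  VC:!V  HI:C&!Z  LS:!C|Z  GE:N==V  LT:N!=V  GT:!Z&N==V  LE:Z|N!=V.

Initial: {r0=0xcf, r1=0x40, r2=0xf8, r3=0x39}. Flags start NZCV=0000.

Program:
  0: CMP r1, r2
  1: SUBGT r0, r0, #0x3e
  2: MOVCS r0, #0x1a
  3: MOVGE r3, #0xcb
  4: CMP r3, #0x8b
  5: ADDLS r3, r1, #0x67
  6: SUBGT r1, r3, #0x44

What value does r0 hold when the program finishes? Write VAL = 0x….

[0] flags=0000 → (cmp)
[1] flags=0000 GT?T → r0=0x91
[2] flags=0000 CS?F → skip
[3] flags=0000 GE?T → r3=0xcb
[4] flags=0010 → (cmp)
[5] flags=0010 LS?F → skip
[6] flags=0010 GT?T → r1=0x87

VAL = 0x91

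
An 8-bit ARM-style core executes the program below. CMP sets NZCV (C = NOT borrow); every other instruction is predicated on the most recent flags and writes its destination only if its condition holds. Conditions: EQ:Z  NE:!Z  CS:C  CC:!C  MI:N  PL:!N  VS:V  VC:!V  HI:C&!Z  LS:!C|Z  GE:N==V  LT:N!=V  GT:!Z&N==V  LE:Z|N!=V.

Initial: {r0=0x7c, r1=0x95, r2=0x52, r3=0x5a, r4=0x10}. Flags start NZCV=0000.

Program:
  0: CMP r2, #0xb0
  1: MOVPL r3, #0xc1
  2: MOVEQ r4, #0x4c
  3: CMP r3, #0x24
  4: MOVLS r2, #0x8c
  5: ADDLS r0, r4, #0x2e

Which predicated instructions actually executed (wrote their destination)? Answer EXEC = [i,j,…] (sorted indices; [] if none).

EXEC = []

0: ✓ CMP  NZCV=1001
1: · MOVPL
2: · MOVEQ
3: ✓ CMP  NZCV=0010
4: · MOVLS
5: · ADDLS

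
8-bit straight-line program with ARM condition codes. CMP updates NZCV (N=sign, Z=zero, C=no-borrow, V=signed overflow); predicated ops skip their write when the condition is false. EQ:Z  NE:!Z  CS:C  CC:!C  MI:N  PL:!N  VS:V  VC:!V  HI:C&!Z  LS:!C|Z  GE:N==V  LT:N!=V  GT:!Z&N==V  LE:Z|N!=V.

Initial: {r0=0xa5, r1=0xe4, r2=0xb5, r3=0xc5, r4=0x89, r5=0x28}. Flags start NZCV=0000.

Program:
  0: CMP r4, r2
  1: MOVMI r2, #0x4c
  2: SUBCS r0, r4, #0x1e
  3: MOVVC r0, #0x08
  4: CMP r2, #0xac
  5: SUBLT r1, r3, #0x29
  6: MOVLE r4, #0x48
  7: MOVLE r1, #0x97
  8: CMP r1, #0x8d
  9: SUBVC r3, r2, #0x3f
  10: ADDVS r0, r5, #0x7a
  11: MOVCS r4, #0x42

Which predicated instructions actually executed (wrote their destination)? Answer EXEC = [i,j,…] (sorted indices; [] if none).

EXEC = [1,3,9,11]

0: ✓ CMP  NZCV=1000
1: ✓ MOVMI  r2←0x4c
2: · SUBCS
3: ✓ MOVVC  r0←0x08
4: ✓ CMP  NZCV=1001
5: · SUBLT
6: · MOVLE
7: · MOVLE
8: ✓ CMP  NZCV=0010
9: ✓ SUBVC  r3←0x0d
10: · ADDVS
11: ✓ MOVCS  r4←0x42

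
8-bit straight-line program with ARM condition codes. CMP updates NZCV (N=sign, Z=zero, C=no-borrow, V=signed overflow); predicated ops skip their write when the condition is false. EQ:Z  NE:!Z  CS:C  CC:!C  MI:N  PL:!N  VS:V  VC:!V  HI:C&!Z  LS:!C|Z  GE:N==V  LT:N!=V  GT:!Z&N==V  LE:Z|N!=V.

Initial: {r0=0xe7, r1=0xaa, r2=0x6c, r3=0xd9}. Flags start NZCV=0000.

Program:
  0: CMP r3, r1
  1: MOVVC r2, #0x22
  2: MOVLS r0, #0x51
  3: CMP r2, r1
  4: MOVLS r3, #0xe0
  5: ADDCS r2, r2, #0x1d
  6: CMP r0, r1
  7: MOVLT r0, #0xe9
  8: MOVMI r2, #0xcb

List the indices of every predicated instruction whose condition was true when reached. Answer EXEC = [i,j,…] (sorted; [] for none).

[0] flags=0010 → (cmp)
[1] flags=0010 VC?T → r2=0x22
[2] flags=0010 LS?F → skip
[3] flags=0000 → (cmp)
[4] flags=0000 LS?T → r3=0xe0
[5] flags=0000 CS?F → skip
[6] flags=0010 → (cmp)
[7] flags=0010 LT?F → skip
[8] flags=0010 MI?F → skip

EXEC = [1,4]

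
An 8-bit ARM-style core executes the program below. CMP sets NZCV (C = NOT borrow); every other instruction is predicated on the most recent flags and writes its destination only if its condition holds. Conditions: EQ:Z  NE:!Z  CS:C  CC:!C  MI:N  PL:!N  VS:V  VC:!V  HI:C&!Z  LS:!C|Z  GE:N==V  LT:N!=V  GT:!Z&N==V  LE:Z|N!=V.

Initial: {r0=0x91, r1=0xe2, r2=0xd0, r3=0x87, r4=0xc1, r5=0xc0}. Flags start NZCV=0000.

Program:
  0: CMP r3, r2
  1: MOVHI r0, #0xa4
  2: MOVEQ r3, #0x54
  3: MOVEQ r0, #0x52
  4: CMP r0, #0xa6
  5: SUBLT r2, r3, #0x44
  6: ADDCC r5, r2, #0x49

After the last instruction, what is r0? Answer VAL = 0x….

VAL = 0x91

[0] flags=1000 → (cmp)
[1] flags=1000 HI?F → skip
[2] flags=1000 EQ?F → skip
[3] flags=1000 EQ?F → skip
[4] flags=1000 → (cmp)
[5] flags=1000 LT?T → r2=0x43
[6] flags=1000 CC?T → r5=0x8c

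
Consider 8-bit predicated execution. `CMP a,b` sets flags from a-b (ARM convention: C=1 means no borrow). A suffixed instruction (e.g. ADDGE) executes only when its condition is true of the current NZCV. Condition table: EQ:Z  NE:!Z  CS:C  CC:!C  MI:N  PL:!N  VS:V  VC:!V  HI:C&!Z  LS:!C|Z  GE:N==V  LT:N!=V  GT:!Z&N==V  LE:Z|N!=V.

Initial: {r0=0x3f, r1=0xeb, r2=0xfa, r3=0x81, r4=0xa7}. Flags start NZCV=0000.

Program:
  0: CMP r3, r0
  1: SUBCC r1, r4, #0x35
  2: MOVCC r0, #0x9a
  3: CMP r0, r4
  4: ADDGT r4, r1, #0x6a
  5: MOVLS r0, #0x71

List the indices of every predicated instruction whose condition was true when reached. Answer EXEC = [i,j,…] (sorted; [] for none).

[0] flags=0011 → (cmp)
[1] flags=0011 CC?F → skip
[2] flags=0011 CC?F → skip
[3] flags=1001 → (cmp)
[4] flags=1001 GT?T → r4=0x55
[5] flags=1001 LS?T → r0=0x71

EXEC = [4,5]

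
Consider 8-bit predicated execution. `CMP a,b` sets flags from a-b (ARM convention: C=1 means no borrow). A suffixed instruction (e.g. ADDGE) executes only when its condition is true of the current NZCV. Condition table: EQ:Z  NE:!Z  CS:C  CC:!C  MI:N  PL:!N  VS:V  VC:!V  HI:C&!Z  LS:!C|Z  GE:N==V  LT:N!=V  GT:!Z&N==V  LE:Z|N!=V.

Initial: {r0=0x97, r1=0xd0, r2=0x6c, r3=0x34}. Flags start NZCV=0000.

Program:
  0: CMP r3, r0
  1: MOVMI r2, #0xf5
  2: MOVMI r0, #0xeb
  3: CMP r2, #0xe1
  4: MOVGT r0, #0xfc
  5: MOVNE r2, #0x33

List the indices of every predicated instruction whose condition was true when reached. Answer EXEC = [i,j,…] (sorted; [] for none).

[0] flags=1001 → (cmp)
[1] flags=1001 MI?T → r2=0xf5
[2] flags=1001 MI?T → r0=0xeb
[3] flags=0010 → (cmp)
[4] flags=0010 GT?T → r0=0xfc
[5] flags=0010 NE?T → r2=0x33

EXEC = [1,2,4,5]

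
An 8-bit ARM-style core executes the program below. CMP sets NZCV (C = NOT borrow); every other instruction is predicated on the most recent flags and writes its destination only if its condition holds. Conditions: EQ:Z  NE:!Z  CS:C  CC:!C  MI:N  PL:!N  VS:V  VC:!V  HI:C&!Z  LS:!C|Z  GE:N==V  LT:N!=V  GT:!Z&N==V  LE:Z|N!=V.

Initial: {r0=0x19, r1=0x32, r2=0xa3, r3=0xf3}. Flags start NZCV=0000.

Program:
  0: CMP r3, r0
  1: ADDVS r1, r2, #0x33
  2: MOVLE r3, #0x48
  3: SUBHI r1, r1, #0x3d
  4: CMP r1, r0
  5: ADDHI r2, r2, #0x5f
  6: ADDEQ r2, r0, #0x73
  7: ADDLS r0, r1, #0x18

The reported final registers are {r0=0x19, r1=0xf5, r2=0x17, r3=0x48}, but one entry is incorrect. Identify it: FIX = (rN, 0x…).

[0] flags=1010 → (cmp)
[1] flags=1010 VS?F → skip
[2] flags=1010 LE?T → r3=0x48
[3] flags=1010 HI?T → r1=0xf5
[4] flags=1010 → (cmp)
[5] flags=1010 HI?T → r2=0x02
[6] flags=1010 EQ?F → skip
[7] flags=1010 LS?F → skip

FIX = (r2, 0x02)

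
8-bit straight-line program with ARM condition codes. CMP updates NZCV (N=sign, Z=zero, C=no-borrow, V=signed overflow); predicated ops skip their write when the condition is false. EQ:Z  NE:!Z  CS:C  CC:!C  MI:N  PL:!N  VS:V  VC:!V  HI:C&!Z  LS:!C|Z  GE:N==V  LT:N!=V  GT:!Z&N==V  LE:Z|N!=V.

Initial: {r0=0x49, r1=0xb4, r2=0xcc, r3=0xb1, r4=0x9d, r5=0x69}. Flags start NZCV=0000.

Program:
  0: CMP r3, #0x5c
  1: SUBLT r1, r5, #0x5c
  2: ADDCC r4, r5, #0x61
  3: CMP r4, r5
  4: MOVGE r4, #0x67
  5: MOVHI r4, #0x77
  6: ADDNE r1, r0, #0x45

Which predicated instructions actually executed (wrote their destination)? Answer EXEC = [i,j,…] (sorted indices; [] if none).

[0] flags=0011 → (cmp)
[1] flags=0011 LT?T → r1=0x0d
[2] flags=0011 CC?F → skip
[3] flags=0011 → (cmp)
[4] flags=0011 GE?F → skip
[5] flags=0011 HI?T → r4=0x77
[6] flags=0011 NE?T → r1=0x8e

EXEC = [1,5,6]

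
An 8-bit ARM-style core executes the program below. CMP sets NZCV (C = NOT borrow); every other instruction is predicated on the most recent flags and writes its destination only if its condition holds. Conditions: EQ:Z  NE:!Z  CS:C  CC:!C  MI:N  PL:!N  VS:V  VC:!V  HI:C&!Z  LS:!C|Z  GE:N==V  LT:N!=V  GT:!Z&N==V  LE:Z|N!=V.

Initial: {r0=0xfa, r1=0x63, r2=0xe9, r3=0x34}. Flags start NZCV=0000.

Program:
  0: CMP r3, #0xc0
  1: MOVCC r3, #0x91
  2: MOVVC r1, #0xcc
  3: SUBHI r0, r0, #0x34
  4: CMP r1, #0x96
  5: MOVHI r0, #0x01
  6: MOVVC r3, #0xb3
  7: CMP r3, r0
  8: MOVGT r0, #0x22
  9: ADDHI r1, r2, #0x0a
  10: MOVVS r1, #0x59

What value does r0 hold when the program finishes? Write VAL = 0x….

VAL = 0x01

[0] flags=0000 → (cmp)
[1] flags=0000 CC?T → r3=0x91
[2] flags=0000 VC?T → r1=0xcc
[3] flags=0000 HI?F → skip
[4] flags=0010 → (cmp)
[5] flags=0010 HI?T → r0=0x01
[6] flags=0010 VC?T → r3=0xb3
[7] flags=1010 → (cmp)
[8] flags=1010 GT?F → skip
[9] flags=1010 HI?T → r1=0xf3
[10] flags=1010 VS?F → skip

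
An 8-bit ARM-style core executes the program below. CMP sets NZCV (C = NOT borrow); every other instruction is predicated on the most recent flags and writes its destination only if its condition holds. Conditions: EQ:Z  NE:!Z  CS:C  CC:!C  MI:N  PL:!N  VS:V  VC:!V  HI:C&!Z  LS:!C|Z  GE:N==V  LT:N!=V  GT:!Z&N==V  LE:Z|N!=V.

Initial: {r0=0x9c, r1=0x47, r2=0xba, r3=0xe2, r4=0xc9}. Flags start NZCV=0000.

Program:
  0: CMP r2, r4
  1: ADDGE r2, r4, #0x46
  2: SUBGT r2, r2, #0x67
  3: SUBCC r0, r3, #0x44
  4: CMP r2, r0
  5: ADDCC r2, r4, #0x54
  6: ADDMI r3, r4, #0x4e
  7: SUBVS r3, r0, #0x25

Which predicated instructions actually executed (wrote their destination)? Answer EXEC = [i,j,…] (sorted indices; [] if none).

EXEC = [3]

0: ✓ CMP  NZCV=1000
1: · ADDGE
2: · SUBGT
3: ✓ SUBCC  r0←0x9e
4: ✓ CMP  NZCV=0010
5: · ADDCC
6: · ADDMI
7: · SUBVS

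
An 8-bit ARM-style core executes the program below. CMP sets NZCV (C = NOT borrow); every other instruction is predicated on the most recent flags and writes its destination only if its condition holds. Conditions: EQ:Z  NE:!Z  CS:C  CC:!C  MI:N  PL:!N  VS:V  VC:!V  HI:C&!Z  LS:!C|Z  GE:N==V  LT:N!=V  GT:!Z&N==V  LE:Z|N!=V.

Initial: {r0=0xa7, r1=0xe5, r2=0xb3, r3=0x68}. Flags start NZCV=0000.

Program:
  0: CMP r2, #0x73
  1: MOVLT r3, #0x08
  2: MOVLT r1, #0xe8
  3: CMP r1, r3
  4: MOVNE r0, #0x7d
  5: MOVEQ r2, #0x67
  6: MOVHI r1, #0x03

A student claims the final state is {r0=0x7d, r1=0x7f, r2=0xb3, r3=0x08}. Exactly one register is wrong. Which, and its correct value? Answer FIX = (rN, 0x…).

[0] flags=0011 → (cmp)
[1] flags=0011 LT?T → r3=0x08
[2] flags=0011 LT?T → r1=0xe8
[3] flags=1010 → (cmp)
[4] flags=1010 NE?T → r0=0x7d
[5] flags=1010 EQ?F → skip
[6] flags=1010 HI?T → r1=0x03

FIX = (r1, 0x03)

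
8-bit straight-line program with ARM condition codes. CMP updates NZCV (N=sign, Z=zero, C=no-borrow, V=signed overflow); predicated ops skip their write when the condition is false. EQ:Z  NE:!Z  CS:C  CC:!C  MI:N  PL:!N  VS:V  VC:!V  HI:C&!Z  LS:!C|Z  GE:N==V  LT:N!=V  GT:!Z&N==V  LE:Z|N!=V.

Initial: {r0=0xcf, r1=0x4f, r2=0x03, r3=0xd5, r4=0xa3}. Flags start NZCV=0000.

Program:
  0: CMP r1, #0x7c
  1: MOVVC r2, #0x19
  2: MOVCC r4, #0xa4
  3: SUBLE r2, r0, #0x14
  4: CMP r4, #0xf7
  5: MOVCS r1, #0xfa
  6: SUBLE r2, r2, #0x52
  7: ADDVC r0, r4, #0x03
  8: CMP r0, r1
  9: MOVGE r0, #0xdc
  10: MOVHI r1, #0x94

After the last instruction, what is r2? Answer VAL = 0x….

[0] flags=1000 → (cmp)
[1] flags=1000 VC?T → r2=0x19
[2] flags=1000 CC?T → r4=0xa4
[3] flags=1000 LE?T → r2=0xbb
[4] flags=1000 → (cmp)
[5] flags=1000 CS?F → skip
[6] flags=1000 LE?T → r2=0x69
[7] flags=1000 VC?T → r0=0xa7
[8] flags=0011 → (cmp)
[9] flags=0011 GE?F → skip
[10] flags=0011 HI?T → r1=0x94

VAL = 0x69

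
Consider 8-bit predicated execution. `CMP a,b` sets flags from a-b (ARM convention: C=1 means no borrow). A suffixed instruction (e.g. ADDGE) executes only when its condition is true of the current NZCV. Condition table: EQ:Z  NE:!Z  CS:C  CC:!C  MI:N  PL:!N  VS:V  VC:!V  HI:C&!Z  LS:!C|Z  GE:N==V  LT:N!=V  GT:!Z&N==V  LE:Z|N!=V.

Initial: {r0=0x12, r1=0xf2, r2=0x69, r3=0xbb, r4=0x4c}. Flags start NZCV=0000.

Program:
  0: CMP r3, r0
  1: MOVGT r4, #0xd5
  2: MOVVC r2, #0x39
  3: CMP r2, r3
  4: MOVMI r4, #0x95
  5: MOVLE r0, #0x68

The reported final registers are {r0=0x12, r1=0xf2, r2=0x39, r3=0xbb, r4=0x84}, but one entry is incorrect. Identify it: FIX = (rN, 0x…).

FIX = (r4, 0x4c)

0: ✓ CMP  NZCV=1010
1: · MOVGT
2: ✓ MOVVC  r2←0x39
3: ✓ CMP  NZCV=0000
4: · MOVMI
5: · MOVLE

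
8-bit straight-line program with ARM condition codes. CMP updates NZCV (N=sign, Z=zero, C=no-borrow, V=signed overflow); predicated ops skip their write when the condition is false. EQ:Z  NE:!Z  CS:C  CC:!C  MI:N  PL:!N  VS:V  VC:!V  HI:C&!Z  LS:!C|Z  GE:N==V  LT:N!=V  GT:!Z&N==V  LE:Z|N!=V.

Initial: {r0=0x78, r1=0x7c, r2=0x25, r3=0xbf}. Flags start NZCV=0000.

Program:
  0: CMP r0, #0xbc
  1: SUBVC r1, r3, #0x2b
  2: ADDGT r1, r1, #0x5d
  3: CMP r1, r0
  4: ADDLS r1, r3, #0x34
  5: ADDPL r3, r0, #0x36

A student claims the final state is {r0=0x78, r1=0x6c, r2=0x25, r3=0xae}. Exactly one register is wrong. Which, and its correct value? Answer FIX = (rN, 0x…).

0: ✓ CMP  NZCV=1001
1: · SUBVC
2: ✓ ADDGT  r1←0xd9
3: ✓ CMP  NZCV=0011
4: · ADDLS
5: ✓ ADDPL  r3←0xae

FIX = (r1, 0xd9)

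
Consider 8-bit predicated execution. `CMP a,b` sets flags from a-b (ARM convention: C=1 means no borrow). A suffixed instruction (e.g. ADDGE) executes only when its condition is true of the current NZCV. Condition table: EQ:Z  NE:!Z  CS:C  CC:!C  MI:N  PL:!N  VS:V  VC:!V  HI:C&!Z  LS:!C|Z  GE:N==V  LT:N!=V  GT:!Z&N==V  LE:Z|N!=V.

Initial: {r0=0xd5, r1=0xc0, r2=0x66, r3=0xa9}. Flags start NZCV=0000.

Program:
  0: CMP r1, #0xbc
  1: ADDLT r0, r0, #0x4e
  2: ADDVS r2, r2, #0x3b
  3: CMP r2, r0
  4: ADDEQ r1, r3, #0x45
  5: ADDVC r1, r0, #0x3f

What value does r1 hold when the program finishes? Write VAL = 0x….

VAL = 0xc0

[0] flags=0010 → (cmp)
[1] flags=0010 LT?F → skip
[2] flags=0010 VS?F → skip
[3] flags=1001 → (cmp)
[4] flags=1001 EQ?F → skip
[5] flags=1001 VC?F → skip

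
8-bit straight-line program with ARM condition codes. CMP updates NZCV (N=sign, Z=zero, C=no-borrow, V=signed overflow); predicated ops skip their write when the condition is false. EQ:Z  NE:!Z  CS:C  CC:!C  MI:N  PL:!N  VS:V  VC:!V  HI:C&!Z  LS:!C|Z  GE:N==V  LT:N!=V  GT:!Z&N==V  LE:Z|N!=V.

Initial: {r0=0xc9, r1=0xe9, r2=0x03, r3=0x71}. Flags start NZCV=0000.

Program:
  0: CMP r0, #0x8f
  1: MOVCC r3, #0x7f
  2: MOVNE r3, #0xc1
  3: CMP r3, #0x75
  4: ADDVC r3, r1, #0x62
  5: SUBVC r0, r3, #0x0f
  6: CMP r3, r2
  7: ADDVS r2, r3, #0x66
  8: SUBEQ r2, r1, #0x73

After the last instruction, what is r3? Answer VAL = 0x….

[0] flags=0010 → (cmp)
[1] flags=0010 CC?F → skip
[2] flags=0010 NE?T → r3=0xc1
[3] flags=0011 → (cmp)
[4] flags=0011 VC?F → skip
[5] flags=0011 VC?F → skip
[6] flags=1010 → (cmp)
[7] flags=1010 VS?F → skip
[8] flags=1010 EQ?F → skip

VAL = 0xc1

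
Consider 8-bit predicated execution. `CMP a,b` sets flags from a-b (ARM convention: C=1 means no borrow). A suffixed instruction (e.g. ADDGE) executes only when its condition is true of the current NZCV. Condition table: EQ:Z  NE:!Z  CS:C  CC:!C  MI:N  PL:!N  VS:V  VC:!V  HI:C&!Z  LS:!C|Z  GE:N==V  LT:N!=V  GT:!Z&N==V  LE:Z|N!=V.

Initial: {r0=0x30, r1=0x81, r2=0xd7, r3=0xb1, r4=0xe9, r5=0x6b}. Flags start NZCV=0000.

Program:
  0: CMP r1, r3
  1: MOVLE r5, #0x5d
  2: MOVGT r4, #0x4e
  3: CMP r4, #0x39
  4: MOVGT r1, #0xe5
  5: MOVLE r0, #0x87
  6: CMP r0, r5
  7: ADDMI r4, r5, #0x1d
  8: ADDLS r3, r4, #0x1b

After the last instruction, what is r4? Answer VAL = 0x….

VAL = 0xe9

[0] flags=1000 → (cmp)
[1] flags=1000 LE?T → r5=0x5d
[2] flags=1000 GT?F → skip
[3] flags=1010 → (cmp)
[4] flags=1010 GT?F → skip
[5] flags=1010 LE?T → r0=0x87
[6] flags=0011 → (cmp)
[7] flags=0011 MI?F → skip
[8] flags=0011 LS?F → skip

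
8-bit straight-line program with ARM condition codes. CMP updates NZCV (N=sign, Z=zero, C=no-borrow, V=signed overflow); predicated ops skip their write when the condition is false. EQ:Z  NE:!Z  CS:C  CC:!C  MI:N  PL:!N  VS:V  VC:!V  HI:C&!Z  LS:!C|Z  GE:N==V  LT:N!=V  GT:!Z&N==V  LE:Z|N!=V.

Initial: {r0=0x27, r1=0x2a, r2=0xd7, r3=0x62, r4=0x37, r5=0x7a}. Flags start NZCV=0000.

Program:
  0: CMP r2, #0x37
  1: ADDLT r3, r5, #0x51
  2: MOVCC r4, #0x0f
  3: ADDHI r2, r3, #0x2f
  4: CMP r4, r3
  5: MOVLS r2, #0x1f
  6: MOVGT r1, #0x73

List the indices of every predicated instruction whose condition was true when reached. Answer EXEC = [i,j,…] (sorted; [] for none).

0: ✓ CMP  NZCV=1010
1: ✓ ADDLT  r3←0xcb
2: · MOVCC
3: ✓ ADDHI  r2←0xfa
4: ✓ CMP  NZCV=0000
5: ✓ MOVLS  r2←0x1f
6: ✓ MOVGT  r1←0x73

EXEC = [1,3,5,6]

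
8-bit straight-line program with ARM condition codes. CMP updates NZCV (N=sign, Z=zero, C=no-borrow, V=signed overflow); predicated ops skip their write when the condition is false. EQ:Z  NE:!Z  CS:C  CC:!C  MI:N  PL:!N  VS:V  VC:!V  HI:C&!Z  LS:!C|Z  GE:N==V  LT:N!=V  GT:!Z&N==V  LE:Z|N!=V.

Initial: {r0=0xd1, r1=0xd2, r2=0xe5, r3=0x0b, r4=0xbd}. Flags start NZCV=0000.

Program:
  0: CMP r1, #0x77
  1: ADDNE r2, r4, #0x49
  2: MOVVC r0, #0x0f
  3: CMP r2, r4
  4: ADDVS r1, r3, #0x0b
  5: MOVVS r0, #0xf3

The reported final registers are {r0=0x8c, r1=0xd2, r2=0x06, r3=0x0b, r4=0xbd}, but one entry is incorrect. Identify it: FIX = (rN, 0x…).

0: ✓ CMP  NZCV=0011
1: ✓ ADDNE  r2←0x06
2: · MOVVC
3: ✓ CMP  NZCV=0000
4: · ADDVS
5: · MOVVS

FIX = (r0, 0xd1)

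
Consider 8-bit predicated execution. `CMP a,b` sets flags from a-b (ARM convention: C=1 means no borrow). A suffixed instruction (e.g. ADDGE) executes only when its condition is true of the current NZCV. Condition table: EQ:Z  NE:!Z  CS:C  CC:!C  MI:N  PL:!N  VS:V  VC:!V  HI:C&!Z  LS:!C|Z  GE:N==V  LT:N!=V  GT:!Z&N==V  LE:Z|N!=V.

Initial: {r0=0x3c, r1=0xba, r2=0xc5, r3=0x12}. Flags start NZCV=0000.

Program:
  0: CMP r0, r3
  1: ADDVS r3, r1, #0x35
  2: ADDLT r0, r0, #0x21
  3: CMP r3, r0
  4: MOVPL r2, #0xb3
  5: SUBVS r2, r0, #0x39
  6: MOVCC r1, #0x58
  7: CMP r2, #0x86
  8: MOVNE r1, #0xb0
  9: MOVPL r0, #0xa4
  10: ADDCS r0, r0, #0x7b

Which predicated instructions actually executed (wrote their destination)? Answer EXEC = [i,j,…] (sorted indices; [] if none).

0: ✓ CMP  NZCV=0010
1: · ADDVS
2: · ADDLT
3: ✓ CMP  NZCV=1000
4: · MOVPL
5: · SUBVS
6: ✓ MOVCC  r1←0x58
7: ✓ CMP  NZCV=0010
8: ✓ MOVNE  r1←0xb0
9: ✓ MOVPL  r0←0xa4
10: ✓ ADDCS  r0←0x1f

EXEC = [6,8,9,10]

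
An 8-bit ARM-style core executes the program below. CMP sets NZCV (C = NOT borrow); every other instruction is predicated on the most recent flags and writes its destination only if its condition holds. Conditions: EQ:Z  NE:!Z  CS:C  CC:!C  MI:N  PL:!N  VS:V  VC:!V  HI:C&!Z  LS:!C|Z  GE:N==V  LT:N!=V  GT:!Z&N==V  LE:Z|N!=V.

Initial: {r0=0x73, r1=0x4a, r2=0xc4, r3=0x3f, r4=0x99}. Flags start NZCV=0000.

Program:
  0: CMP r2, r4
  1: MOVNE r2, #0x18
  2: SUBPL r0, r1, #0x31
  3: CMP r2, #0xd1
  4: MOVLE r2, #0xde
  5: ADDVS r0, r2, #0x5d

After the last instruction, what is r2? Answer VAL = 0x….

[0] flags=0010 → (cmp)
[1] flags=0010 NE?T → r2=0x18
[2] flags=0010 PL?T → r0=0x19
[3] flags=0000 → (cmp)
[4] flags=0000 LE?F → skip
[5] flags=0000 VS?F → skip

VAL = 0x18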